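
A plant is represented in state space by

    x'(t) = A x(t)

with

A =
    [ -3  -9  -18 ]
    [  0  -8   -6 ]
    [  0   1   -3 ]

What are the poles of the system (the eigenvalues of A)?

-6, -5, -3

det(sI - A) = s^3 - (tr A)s^2 + (M11 + M22 + M33)s - det A, where Mii is the 2×2 principal minor of A obtained by deleting row i and column i.
tr A = (-3) + (-8) + (-3) = -14; M11 = (-8)·(-3) - (-6)·1 = 24 - (-6) = 30; M22 = (-3)·(-3) - (-18)·0 = 9 - 0 = 9; M33 = (-3)·(-8) - (-9)·0 = 24 - 0 = 24; sum of minors = 63.
det A = (-3)·((-8)·(-3) - (-6)·1) - (-9)·(0·(-3) - (-6)·0) + (-18)·(0·1 - (-8)·0) = (-3)·30 - (-9)·0 + (-18)·0 = -90.
So p(s) = det(sI - A) = s^3 + 14s^2 + 63s + 90.
Rational-root test: any integer root divides 90. Testing small divisors, s = -3 works: p(-3) = -27 + 126 + (-189) + 90 = 0, so (s + 3) is a factor.
Dividing, p(s) = (s + 3)(s^2 + 11s + 30).
Factor s^2 + 11s + 30: two numbers with sum -11 and product 30 are -5 and -6, so s^2 + 11s + 30 = (s + 5)(s + 6).
Hence p(s) = (s + 3) (s + 5) (s + 6), with roots -6, -5, -3.
All eigenvalues have negative real part, so the system is asymptotically stable.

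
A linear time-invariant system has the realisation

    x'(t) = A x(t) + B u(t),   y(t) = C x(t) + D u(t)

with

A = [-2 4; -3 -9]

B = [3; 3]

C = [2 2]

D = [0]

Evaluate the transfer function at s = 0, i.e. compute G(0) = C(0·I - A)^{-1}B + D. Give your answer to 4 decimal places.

G(0) = C(-A)^{-1}B + D = -C A^{-1} B + D.
det A = 30, so A^{-1} = (1/30)·adj(A) = [[-3/10, -2/15], [1/10, -1/15]]
A^{-1} B = [-13/10, 1/10]^T
C A^{-1} B = -12/5
G(0) = D - C A^{-1} B = 0 - (-12/5) = 12/5 ≈ 2.4000

2.4000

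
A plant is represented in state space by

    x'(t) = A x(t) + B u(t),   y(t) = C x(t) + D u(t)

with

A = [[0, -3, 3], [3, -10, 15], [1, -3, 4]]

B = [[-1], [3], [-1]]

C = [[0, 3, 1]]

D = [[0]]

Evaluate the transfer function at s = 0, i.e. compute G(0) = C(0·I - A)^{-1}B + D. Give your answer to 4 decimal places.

-13.6667

G(0) = C(-A)^{-1}B + D = -C A^{-1} B + D.
det A = -6, so A^{-1} = (1/-6)·adj(A) = [[-5/6, -1/2, 5/2], [-1/2, 1/2, -3/2], [-1/6, 1/2, -3/2]]
A^{-1} B = [-19/6, 7/2, 19/6]^T
C A^{-1} B = 41/3
G(0) = D - C A^{-1} B = 0 - (41/3) = -41/3 ≈ -13.6667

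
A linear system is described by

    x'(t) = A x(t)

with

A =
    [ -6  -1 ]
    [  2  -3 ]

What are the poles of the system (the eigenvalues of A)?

det(sI - A) = s^2 - (tr A)s + det A, with tr A = (-6) + (-3) = -9 and det A = (-6)·(-3) - (-1)·2 = 18 - (-2) = 20.
So p(s) = det(sI - A) = s^2 + 9s + 20.
Factor s^2 + 9s + 20: two numbers with sum -9 and product 20 are -4 and -5, so s^2 + 9s + 20 = (s + 4)(s + 5).
Hence p(s) = (s + 4) (s + 5), with roots -5, -4.
All eigenvalues have negative real part, so the system is asymptotically stable.

-5, -4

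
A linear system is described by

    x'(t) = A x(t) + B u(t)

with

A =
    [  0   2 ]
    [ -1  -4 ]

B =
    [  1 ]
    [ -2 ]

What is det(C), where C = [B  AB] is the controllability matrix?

AB = [[-4], [7]]
Controllability matrix C = [B  AB] = [[1, -4], [-2, 7]]
det(C) = 1·7 - (-4)·(-2) = 7 - 8 = -1
Since det(C) ≠ 0, rank(C) = 2 and the system is completely controllable.

-1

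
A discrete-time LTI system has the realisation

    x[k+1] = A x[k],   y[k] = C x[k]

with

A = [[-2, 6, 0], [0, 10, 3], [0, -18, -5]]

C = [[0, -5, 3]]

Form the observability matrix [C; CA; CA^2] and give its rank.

2

CA = [[0, -104, -30]]
CA^2 = [[0, -500, -162]]
Observability matrix O = [C; CA; CA^2] = [[0, -5, 3], [0, -104, -30], [0, -500, -162]]
Column 1 of O is identically zero, so rank(O) ≤ 2.
The 2×2 minor from rows 1, 2, columns 2, 3 is (-5)·(-30) - 3·(-104) = 150 - (-312) = 462 ≠ 0, so rank(O) = 2.
rank(O) = 2 < n = 3, so the pair (A, C) is not completely observable.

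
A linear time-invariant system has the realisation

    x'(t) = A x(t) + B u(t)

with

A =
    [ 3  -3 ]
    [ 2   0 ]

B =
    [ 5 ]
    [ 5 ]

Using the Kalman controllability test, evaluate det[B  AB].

AB = [[0], [10]]
Controllability matrix C = [B  AB] = [[5, 0], [5, 10]]
det(C) = 5·10 - 0·5 = 50 - 0 = 50
Since det(C) ≠ 0, rank(C) = 2 and the system is completely controllable.

50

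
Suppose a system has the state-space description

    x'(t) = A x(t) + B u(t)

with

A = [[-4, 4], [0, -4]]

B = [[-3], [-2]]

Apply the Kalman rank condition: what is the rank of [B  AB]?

2

AB = [[4], [8]]
Controllability matrix C = [B  AB] = [[-3, 4], [-2, 8]]
det(C) = (-3)·8 - 4·(-2) = -24 - (-8) = -16 ≠ 0, so rank(C) = 2.
rank(C) = 2 = n, so the pair (A, B) is completely controllable.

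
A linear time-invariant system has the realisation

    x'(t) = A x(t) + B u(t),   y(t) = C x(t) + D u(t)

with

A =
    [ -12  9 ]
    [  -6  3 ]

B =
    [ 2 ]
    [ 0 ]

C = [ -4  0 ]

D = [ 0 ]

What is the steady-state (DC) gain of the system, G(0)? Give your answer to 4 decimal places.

G(0) = C(-A)^{-1}B + D = -C A^{-1} B + D.
det A = 18, so A^{-1} = (1/18)·adj(A) = [[1/6, -1/2], [1/3, -2/3]]
A^{-1} B = [1/3, 2/3]^T
C A^{-1} B = -4/3
G(0) = D - C A^{-1} B = 0 - (-4/3) = 4/3 ≈ 1.3333

1.3333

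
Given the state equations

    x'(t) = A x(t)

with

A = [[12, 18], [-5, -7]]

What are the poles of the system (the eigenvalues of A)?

2, 3

det(sI - A) = s^2 - (tr A)s + det A, with tr A = 12 + (-7) = 5 and det A = 12·(-7) - 18·(-5) = -84 - (-90) = 6.
So p(s) = det(sI - A) = s^2 - 5s + 6.
Factor s^2 - 5s + 6: two numbers with sum 5 and product 6 are 3 and 2, so s^2 - 5s + 6 = (s - 3)(s - 2).
Hence p(s) = (s - 3) (s - 2), with roots 2, 3.
At least one eigenvalue has non-negative real part, so the system is not asymptotically stable.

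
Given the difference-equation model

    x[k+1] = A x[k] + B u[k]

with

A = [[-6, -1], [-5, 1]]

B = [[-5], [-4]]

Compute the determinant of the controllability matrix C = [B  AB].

AB = [[34], [21]]
Controllability matrix C = [B  AB] = [[-5, 34], [-4, 21]]
det(C) = (-5)·21 - 34·(-4) = -105 - (-136) = 31
Since det(C) ≠ 0, rank(C) = 2 and the system is completely controllable.

31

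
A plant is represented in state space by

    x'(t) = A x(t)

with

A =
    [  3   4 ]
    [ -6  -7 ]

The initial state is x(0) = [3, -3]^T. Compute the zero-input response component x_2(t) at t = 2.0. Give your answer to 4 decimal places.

-0.4060

det(sI - A) = s^2 - (tr A)s + det A, with tr A = 3 + (-7) = -4 and det A = 3·(-7) - 4·(-6) = -21 - (-24) = 3.
So p(s) = det(sI - A) = s^2 + 4s + 3.
Factor s^2 + 4s + 3: two numbers with sum -4 and product 3 are -1 and -3, so s^2 + 4s + 3 = (s + 1)(s + 3).
Hence p(s) = (s + 1) (s + 3), with roots -3, -1.
The eigenvalues -3, -1 are distinct and real, so A is diagonalisable and x(t) = e^{At} x(0) = V diag(e^{λ_i t}) V^{-1} x(0), where the columns of V are the eigenvectors.
λ = -3: A - (-3)I = [[6, 4], [-6, -4]]. Row 1 gives 6·v1 + 4·v2 = 0, so take v_1 = [-2, 3]^T.
λ = -1: A - (-1)I = [[4, 4], [-6, -6]]. Row 1 gives 4·v1 + 4·v2 = 0, so take v_2 = [1, -1]^T.
V = [v_1 v_2] = [[-2, 1], [3, -1]] has det V = -1, so V^{-1} = adj(V)/det V = [[1, 1], [3, 2]].
Modal coordinates z(0) = V^{-1} x(0): 1·3 + 1·(-3) = 0; 3·3 + 2·(-3) = 3; so z(0) = [0, 3]^T.
x_2(t) = Σ_i (v_i)_2 · z_i(0) · e^{λ_i t} (row 2 of V times the modal terms).
x_2(2.0) = 3·0·e^{-3·2.0} + (-1)·3·e^{-1·2.0} = 0·0.002479 + (-3)·0.135335 = -0.4060.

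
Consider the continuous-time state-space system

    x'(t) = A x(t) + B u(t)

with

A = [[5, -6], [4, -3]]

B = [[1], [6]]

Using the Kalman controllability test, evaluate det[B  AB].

AB = [[-31], [-14]]
Controllability matrix C = [B  AB] = [[1, -31], [6, -14]]
det(C) = 1·(-14) - (-31)·6 = -14 - (-186) = 172
Since det(C) ≠ 0, rank(C) = 2 and the system is completely controllable.

172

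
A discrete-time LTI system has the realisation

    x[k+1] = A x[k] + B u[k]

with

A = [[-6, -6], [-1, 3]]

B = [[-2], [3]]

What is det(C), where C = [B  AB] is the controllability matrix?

AB = [[-6], [11]]
Controllability matrix C = [B  AB] = [[-2, -6], [3, 11]]
det(C) = (-2)·11 - (-6)·3 = -22 - (-18) = -4
Since det(C) ≠ 0, rank(C) = 2 and the system is completely controllable.

-4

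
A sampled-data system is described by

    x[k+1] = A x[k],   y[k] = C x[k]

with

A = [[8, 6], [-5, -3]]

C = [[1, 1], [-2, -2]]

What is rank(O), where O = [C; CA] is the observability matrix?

1

CA = [[3, 3], [-6, -6]]
Observability matrix O = [C; CA] = [[1, 1], [-2, -2], [3, 3], [-6, -6]]
Every row of O is a scalar multiple of row 1 = [1, 1] (multipliers 1, -2, 3, -6), so the rows span a one-dimensional space.
O ≠ 0, hence rank(O) = 1.
rank(O) = 1 < n = 2, so the pair (A, C) is not completely observable.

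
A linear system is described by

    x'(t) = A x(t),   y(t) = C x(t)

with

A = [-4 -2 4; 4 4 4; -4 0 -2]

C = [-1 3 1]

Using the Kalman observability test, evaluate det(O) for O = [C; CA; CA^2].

CA = [[12, 14, 6]]
CA^2 = [[-16, 32, 92]]
Observability matrix O = [C; CA; CA^2] = [[-1, 3, 1], [12, 14, 6], [-16, 32, 92]]
Expanding along the first row, det(O) = (-1)·(14·92 - 6·32) - 3·(12·92 - 6·(-16)) + 1·(12·32 - 14·(-16)) = (-1)·1096 - 3·1200 + 1·608 = -4088
Since det(O) ≠ 0, rank(O) = 3 and the system is completely observable.

-4088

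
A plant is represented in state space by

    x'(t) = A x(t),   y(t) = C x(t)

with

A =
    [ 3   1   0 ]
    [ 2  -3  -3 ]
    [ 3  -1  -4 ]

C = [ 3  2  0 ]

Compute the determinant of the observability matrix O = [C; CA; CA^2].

CA = [[13, -3, -6]]
CA^2 = [[15, 28, 33]]
Observability matrix O = [C; CA; CA^2] = [[3, 2, 0], [13, -3, -6], [15, 28, 33]]
Expanding along the first row, det(O) = 3·((-3)·33 - (-6)·28) - 2·(13·33 - (-6)·15) + 0·(13·28 - (-3)·15) = 3·69 - 2·519 + 0·409 = -831
Since det(O) ≠ 0, rank(O) = 3 and the system is completely observable.

-831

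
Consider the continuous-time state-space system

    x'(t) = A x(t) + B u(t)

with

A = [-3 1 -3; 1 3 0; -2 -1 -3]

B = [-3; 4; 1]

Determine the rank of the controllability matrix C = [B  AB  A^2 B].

AB = [[10], [9], [-1]]
A^2B = [[-18], [37], [-26]]
Controllability matrix C = [B  AB  A^2B] = [[-3, 10, -18], [4, 9, 37], [1, -1, -26]]
det(C) = (-3)·(9·(-26) - 37·(-1)) - 10·(4·(-26) - 37·1) + (-18)·(4·(-1) - 9·1) = (-3)·(-197) - 10·(-141) + (-18)·(-13) = 2235 ≠ 0, so rank(C) = 3.
rank(C) = 3 = n, so the pair (A, B) is completely controllable.

3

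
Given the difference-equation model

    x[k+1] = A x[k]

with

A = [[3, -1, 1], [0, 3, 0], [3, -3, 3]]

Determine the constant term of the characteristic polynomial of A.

-18

Expand det(zI - A) for the 3×3 matrix.
p(z) = z^3 - 9z^2 + 24z - 18.
(Check: constant term = det(-A) = (-1)^3 det A = -18; coefficient of z^2 = -tr A = -9.)
The constant term is -18.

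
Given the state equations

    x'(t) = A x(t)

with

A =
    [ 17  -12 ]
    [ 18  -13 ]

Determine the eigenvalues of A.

-1, 5

det(sI - A) = s^2 - (tr A)s + det A, with tr A = 17 + (-13) = 4 and det A = 17·(-13) - (-12)·18 = -221 - (-216) = -5.
So p(s) = det(sI - A) = s^2 - 4s - 5.
Factor s^2 - 4s - 5: two numbers with sum 4 and product -5 are 5 and -1, so s^2 - 4s - 5 = (s - 5)(s + 1).
Hence p(s) = (s - 5) (s + 1), with roots -1, 5.
At least one eigenvalue has non-negative real part, so the system is not asymptotically stable.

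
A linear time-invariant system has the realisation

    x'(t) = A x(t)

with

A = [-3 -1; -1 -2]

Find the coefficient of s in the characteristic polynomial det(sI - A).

For a 2×2 matrix, det(sI - A) = s^2 - (tr A)s + det A.
tr A = -5, det A = 5.
So p(s) = s^2 + 5s + 5.
The coefficient of s is 5.

5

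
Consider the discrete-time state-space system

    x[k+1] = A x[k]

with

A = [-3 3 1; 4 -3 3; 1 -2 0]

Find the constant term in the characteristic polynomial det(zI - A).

14

Expand det(zI - A) for the 3×3 matrix.
p(z) = z^3 + 6z^2 + 2z + 14.
(Check: constant term = det(-A) = (-1)^3 det A = 14; coefficient of z^2 = -tr A = 6.)
The constant term is 14.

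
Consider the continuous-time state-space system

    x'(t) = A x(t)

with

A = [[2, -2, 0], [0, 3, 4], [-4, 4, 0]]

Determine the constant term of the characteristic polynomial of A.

0

Expand det(sI - A) for the 3×3 matrix.
p(s) = s^3 - 5s^2 - 10s.
(Check: constant term = det(-A) = (-1)^3 det A = 0; coefficient of s^2 = -tr A = -5.)
The constant term is 0.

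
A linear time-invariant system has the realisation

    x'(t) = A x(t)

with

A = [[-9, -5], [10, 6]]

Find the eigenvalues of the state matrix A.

-4, 1

det(sI - A) = s^2 - (tr A)s + det A, with tr A = (-9) + 6 = -3 and det A = (-9)·6 - (-5)·10 = -54 - (-50) = -4.
So p(s) = det(sI - A) = s^2 + 3s - 4.
Factor s^2 + 3s - 4: two numbers with sum -3 and product -4 are 1 and -4, so s^2 + 3s - 4 = (s - 1)(s + 4).
Hence p(s) = (s - 1) (s + 4), with roots -4, 1.
At least one eigenvalue has non-negative real part, so the system is not asymptotically stable.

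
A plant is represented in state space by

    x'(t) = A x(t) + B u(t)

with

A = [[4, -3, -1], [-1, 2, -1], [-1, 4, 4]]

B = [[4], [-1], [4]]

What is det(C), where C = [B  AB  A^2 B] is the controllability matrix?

AB = [[15], [-10], [8]]
A^2B = [[82], [-43], [-23]]
Controllability matrix C = [B  AB  A^2B] = [[4, 15, 82], [-1, -10, -43], [4, 8, -23]]
Expanding along the first row, det(C) = 4·((-10)·(-23) - (-43)·8) - 15·((-1)·(-23) - (-43)·4) + 82·((-1)·8 - (-10)·4) = 4·574 - 15·195 + 82·32 = 1995
Since det(C) ≠ 0, rank(C) = 3 and the system is completely controllable.

1995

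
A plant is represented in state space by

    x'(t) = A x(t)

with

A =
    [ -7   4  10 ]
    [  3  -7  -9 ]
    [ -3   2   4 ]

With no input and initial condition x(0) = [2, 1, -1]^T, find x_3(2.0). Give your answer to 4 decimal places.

det(sI - A) = s^3 - (tr A)s^2 + (M11 + M22 + M33)s - det A, where Mii is the 2×2 principal minor of A obtained by deleting row i and column i.
tr A = (-7) + (-7) + 4 = -10; M11 = (-7)·4 - (-9)·2 = -28 - (-18) = -10; M22 = (-7)·4 - 10·(-3) = -28 - (-30) = 2; M33 = (-7)·(-7) - 4·3 = 49 - 12 = 37; sum of minors = 29.
det A = (-7)·((-7)·4 - (-9)·2) - 4·(3·4 - (-9)·(-3)) + 10·(3·2 - (-7)·(-3)) = (-7)·(-10) - 4·(-15) + 10·(-15) = -20.
So p(s) = det(sI - A) = s^3 + 10s^2 + 29s + 20.
Rational-root test: any integer root divides 20. Testing small divisors, s = -1 works: p(-1) = -1 + 10 + (-29) + 20 = 0, so (s + 1) is a factor.
Dividing, p(s) = (s + 1)(s^2 + 9s + 20).
Factor s^2 + 9s + 20: two numbers with sum -9 and product 20 are -4 and -5, so s^2 + 9s + 20 = (s + 4)(s + 5).
Hence p(s) = (s + 1) (s + 4) (s + 5), with roots -5, -4, -1.
The eigenvalues -5, -4, -1 are distinct and real, so A is diagonalisable and x(t) = e^{At} x(0) = V diag(e^{λ_i t}) V^{-1} x(0), where the columns of V are the eigenvectors.
λ = -5: A - (-5)I = [[-2, 4, 10], [3, -2, -9], [-3, 2, 9]]. v must be orthogonal to every row; (row 1) × (row 2) = [-16, 12, -8], so take v_1 = [-4, 3, -2]^T.
λ = -4: A - (-4)I = [[-3, 4, 10], [3, -3, -9], [-3, 2, 8]]. v must be orthogonal to every row; (row 1) × (row 2) = [-6, 3, -3], so take v_2 = [-2, 1, -1]^T.
λ = -1: A - (-1)I = [[-6, 4, 10], [3, -6, -9], [-3, 2, 5]]. v must be orthogonal to every row; (row 1) × (row 2) = [24, -24, 24], so take v_3 = [-1, 1, -1]^T.
V = [v_1 v_2 v_3] = [[-4, -2, -1], [3, 1, 1], [-2, -1, -1]] has det V = -1, so V^{-1} = adj(V)/det V = [[0, 1, 1], [-1, -2, -1], [1, 0, -2]].
Modal coordinates z(0) = V^{-1} x(0): 0·2 + 1·1 + 1·(-1) = 0; (-1)·2 + (-2)·1 + (-1)·(-1) = -3; 1·2 + 0·1 + (-2)·(-1) = 4; so z(0) = [0, -3, 4]^T.
x_3(t) = Σ_i (v_i)_3 · z_i(0) · e^{λ_i t} (row 3 of V times the modal terms).
x_3(2.0) = (-2)·0·e^{-5·2.0} + (-1)·(-3)·e^{-4·2.0} + (-1)·4·e^{-1·2.0} = 0·0.000045 + 3·0.000335 + (-4)·0.135335 = -0.5403.

-0.5403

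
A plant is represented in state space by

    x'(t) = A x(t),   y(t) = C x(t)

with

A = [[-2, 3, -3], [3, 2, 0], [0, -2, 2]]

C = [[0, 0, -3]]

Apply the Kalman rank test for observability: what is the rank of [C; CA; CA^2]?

3

CA = [[0, 6, -6]]
CA^2 = [[18, 24, -12]]
Observability matrix O = [C; CA; CA^2] = [[0, 0, -3], [0, 6, -6], [18, 24, -12]]
det(O) = 0·(6·(-12) - (-6)·24) - 0·(0·(-12) - (-6)·18) + (-3)·(0·24 - 6·18) = 0·72 - 0·108 + (-3)·(-108) = 324 ≠ 0, so rank(O) = 3.
rank(O) = 3 = n, so the pair (A, C) is completely observable.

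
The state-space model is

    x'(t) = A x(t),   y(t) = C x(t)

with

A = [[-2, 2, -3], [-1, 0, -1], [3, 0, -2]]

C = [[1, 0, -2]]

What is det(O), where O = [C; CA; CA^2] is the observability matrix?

-132

CA = [[-8, 2, 1]]
CA^2 = [[17, -16, 20]]
Observability matrix O = [C; CA; CA^2] = [[1, 0, -2], [-8, 2, 1], [17, -16, 20]]
Expanding along the first row, det(O) = 1·(2·20 - 1·(-16)) - 0·((-8)·20 - 1·17) + (-2)·((-8)·(-16) - 2·17) = 1·56 - 0·(-177) + (-2)·94 = -132
Since det(O) ≠ 0, rank(O) = 3 and the system is completely observable.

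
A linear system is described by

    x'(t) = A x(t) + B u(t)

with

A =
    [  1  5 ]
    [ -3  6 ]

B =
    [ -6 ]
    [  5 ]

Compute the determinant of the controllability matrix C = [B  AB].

-383

AB = [[19], [48]]
Controllability matrix C = [B  AB] = [[-6, 19], [5, 48]]
det(C) = (-6)·48 - 19·5 = -288 - 95 = -383
Since det(C) ≠ 0, rank(C) = 2 and the system is completely controllable.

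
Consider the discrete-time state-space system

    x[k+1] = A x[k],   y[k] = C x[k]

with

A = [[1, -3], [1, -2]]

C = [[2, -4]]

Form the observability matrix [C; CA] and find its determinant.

CA = [[-2, 2]]
Observability matrix O = [C; CA] = [[2, -4], [-2, 2]]
det(O) = 2·2 - (-4)·(-2) = 4 - 8 = -4
Since det(O) ≠ 0, rank(O) = 2 and the system is completely observable.

-4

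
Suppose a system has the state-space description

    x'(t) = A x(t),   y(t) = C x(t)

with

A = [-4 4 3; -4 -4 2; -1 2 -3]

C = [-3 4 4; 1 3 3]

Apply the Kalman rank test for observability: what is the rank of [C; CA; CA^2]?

3

CA = [[-8, -20, -13], [-19, -2, 0]]
CA^2 = [[125, 22, -25], [84, -68, -61]]
Observability matrix O = [C; CA; CA^2] = [[-3, 4, 4], [1, 3, 3], [-8, -20, -13], [-19, -2, 0], [125, 22, -25], [84, -68, -61]]
Take the 3×3 submatrix of O formed by rows 1, 2, 3: [[-3, 4, 4], [1, 3, 3], [-8, -20, -13]]. Its determinant is (-3)·(3·(-13) - 3·(-20)) - 4·(1·(-13) - 3·(-8)) + 4·(1·(-20) - 3·(-8)) = (-3)·21 - 4·11 + 4·4 = -91 ≠ 0.
So rank(O) ≥ 3; since O has 3 columns, rank(O) = 3.
rank(O) = 3 = n, so the pair (A, C) is completely observable.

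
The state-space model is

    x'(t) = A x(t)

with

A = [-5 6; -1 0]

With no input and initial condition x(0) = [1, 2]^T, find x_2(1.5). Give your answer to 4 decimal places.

0.2156

det(sI - A) = s^2 - (tr A)s + det A, with tr A = (-5) + 0 = -5 and det A = (-5)·0 - 6·(-1) = 0 - (-6) = 6.
So p(s) = det(sI - A) = s^2 + 5s + 6.
Factor s^2 + 5s + 6: two numbers with sum -5 and product 6 are -2 and -3, so s^2 + 5s + 6 = (s + 2)(s + 3).
Hence p(s) = (s + 2) (s + 3), with roots -3, -2.
The eigenvalues -3, -2 are distinct and real, so A is diagonalisable and x(t) = e^{At} x(0) = V diag(e^{λ_i t}) V^{-1} x(0), where the columns of V are the eigenvectors.
λ = -3: A - (-3)I = [[-2, 6], [-1, 3]]. Row 1 gives (-2)·v1 + 6·v2 = 0, so take v_1 = [-3, -1]^T.
λ = -2: A - (-2)I = [[-3, 6], [-1, 2]]. Row 1 gives (-3)·v1 + 6·v2 = 0, so take v_2 = [-2, -1]^T.
V = [v_1 v_2] = [[-3, -2], [-1, -1]] has det V = 1, so V^{-1} = adj(V)/det V = [[-1, 2], [1, -3]].
Modal coordinates z(0) = V^{-1} x(0): (-1)·1 + 2·2 = 3; 1·1 + (-3)·2 = -5; so z(0) = [3, -5]^T.
x_2(t) = Σ_i (v_i)_2 · z_i(0) · e^{λ_i t} (row 2 of V times the modal terms).
x_2(1.5) = (-1)·3·e^{-3·1.5} + (-1)·(-5)·e^{-2·1.5} = (-3)·0.011109 + 5·0.049787 = 0.2156.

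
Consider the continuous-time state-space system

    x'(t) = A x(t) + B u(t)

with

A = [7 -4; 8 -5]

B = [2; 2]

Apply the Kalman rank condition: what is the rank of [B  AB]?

1

AB = [[6], [6]]
Controllability matrix C = [B  AB] = [[2, 6], [2, 6]]
Every column of C is a scalar multiple of column 1 = [2, 2] (multipliers 1, 3), so the columns span a one-dimensional space.
C ≠ 0, hence rank(C) = 1.
rank(C) = 1 < n = 2, so the pair (A, B) is not completely controllable.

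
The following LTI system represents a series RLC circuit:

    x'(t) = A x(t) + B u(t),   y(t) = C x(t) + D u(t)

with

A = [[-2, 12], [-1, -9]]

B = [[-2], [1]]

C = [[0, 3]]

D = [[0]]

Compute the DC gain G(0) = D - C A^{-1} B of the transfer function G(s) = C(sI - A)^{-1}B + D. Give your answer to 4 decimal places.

0.4000

G(0) = C(-A)^{-1}B + D = -C A^{-1} B + D.
det A = 30, so A^{-1} = (1/30)·adj(A) = [[-3/10, -2/5], [1/30, -1/15]]
A^{-1} B = [1/5, -2/15]^T
C A^{-1} B = -2/5
G(0) = D - C A^{-1} B = 0 - (-2/5) = 2/5 ≈ 0.4000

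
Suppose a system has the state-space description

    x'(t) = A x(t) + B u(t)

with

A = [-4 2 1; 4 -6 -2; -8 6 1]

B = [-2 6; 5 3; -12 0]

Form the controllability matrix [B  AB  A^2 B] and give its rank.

AB = [[6, -18], [-14, 6], [34, -30]]
A^2B = [[-18, 54], [40, -48], [-98, 150]]
Controllability matrix C = [B  AB  A^2B] = [[-2, 6, 6, -18, -18, 54], [5, 3, -14, 6, 40, -48], [-12, 0, 34, -30, -98, 150]]
The rows r1, r2, r3 of C are linearly dependent: -r1 + 2·r2 + r3 = 0 (check each entry), so rank(C) ≤ 2.
The 2×2 minor from rows 1, 2, columns 1, 2 is (-2)·3 - 6·5 = -6 - 30 = -36 ≠ 0, so rank(C) = 2.
rank(C) = 2 < n = 3, so the pair (A, B) is not completely controllable.

2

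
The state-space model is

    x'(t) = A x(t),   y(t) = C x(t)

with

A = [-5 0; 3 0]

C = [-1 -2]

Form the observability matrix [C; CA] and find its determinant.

-2

CA = [[-1, 0]]
Observability matrix O = [C; CA] = [[-1, -2], [-1, 0]]
det(O) = (-1)·0 - (-2)·(-1) = 0 - 2 = -2
Since det(O) ≠ 0, rank(O) = 2 and the system is completely observable.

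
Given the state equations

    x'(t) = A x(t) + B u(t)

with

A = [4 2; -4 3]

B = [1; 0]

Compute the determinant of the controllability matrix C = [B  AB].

AB = [[4], [-4]]
Controllability matrix C = [B  AB] = [[1, 4], [0, -4]]
det(C) = 1·(-4) - 4·0 = -4 - 0 = -4
Since det(C) ≠ 0, rank(C) = 2 and the system is completely controllable.

-4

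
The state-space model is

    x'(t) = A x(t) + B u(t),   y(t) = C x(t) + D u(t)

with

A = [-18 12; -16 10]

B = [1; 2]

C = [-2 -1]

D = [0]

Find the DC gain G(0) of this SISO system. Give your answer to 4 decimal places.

-4.0000

G(0) = C(-A)^{-1}B + D = -C A^{-1} B + D.
det A = 12, so A^{-1} = (1/12)·adj(A) = [[5/6, -1], [4/3, -3/2]]
A^{-1} B = [-7/6, -5/3]^T
C A^{-1} B = 4
G(0) = D - C A^{-1} B = 0 - (4) = -4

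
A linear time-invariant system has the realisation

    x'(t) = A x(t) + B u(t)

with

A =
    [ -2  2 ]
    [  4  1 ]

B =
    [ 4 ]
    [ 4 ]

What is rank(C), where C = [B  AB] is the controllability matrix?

2

AB = [[0], [20]]
Controllability matrix C = [B  AB] = [[4, 0], [4, 20]]
det(C) = 4·20 - 0·4 = 80 - 0 = 80 ≠ 0, so rank(C) = 2.
rank(C) = 2 = n, so the pair (A, B) is completely controllable.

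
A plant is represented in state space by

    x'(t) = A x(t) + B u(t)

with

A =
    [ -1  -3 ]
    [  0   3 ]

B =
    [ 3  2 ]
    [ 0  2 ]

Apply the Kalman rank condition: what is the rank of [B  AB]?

AB = [[-3, -8], [0, 6]]
Controllability matrix C = [B  AB] = [[3, 2, -3, -8], [0, 2, 0, 6]]
Take the 2×2 submatrix of C formed by columns 1, 2: [[3, 2], [0, 2]]. Its determinant is 3·2 - 2·0 = 6 - 0 = 6 ≠ 0.
So rank(C) ≥ 2; since C has 2 rows, rank(C) = 2.
rank(C) = 2 = n, so the pair (A, B) is completely controllable.

2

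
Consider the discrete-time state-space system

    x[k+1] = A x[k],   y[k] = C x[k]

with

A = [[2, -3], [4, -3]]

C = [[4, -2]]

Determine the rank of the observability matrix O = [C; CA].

2

CA = [[0, -6]]
Observability matrix O = [C; CA] = [[4, -2], [0, -6]]
det(O) = 4·(-6) - (-2)·0 = -24 - 0 = -24 ≠ 0, so rank(O) = 2.
rank(O) = 2 = n, so the pair (A, C) is completely observable.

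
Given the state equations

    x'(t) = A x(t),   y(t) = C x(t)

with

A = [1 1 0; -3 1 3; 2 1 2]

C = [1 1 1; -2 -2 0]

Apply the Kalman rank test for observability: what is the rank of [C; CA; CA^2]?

CA = [[0, 3, 5], [4, -4, -6]]
CA^2 = [[1, 8, 19], [4, -6, -24]]
Observability matrix O = [C; CA; CA^2] = [[1, 1, 1], [-2, -2, 0], [0, 3, 5], [4, -4, -6], [1, 8, 19], [4, -6, -24]]
Take the 3×3 submatrix of O formed by rows 1, 2, 3: [[1, 1, 1], [-2, -2, 0], [0, 3, 5]]. Its determinant is 1·((-2)·5 - 0·3) - 1·((-2)·5 - 0·0) + 1·((-2)·3 - (-2)·0) = 1·(-10) - 1·(-10) + 1·(-6) = -6 ≠ 0.
So rank(O) ≥ 3; since O has 3 columns, rank(O) = 3.
rank(O) = 3 = n, so the pair (A, C) is completely observable.

3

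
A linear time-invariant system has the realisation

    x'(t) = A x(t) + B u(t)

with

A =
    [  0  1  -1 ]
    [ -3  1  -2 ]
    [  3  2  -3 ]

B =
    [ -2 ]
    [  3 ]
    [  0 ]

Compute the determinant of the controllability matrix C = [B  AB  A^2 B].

AB = [[3], [9], [0]]
A^2B = [[9], [0], [27]]
Controllability matrix C = [B  AB  A^2B] = [[-2, 3, 9], [3, 9, 0], [0, 0, 27]]
Expanding along the first row, det(C) = (-2)·(9·27 - 0·0) - 3·(3·27 - 0·0) + 9·(3·0 - 9·0) = (-2)·243 - 3·81 + 9·0 = -729
Since det(C) ≠ 0, rank(C) = 3 and the system is completely controllable.

-729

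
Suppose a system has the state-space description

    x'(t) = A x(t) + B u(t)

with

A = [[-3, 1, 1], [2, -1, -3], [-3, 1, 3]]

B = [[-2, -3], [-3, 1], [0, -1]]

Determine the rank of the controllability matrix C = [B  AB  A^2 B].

AB = [[3, 9], [-1, -4], [3, 7]]
A^2B = [[-7, -24], [-2, 1], [-1, -10]]
Controllability matrix C = [B  AB  A^2B] = [[-2, -3, 3, 9, -7, -24], [-3, 1, -1, -4, -2, 1], [0, -1, 3, 7, -1, -10]]
Take the 3×3 submatrix of C formed by columns 1, 2, 3: [[-2, -3, 3], [-3, 1, -1], [0, -1, 3]]. Its determinant is (-2)·(1·3 - (-1)·(-1)) - (-3)·((-3)·3 - (-1)·0) + 3·((-3)·(-1) - 1·0) = (-2)·2 - (-3)·(-9) + 3·3 = -22 ≠ 0.
So rank(C) ≥ 3; since C has 3 rows, rank(C) = 3.
rank(C) = 3 = n, so the pair (A, B) is completely controllable.

3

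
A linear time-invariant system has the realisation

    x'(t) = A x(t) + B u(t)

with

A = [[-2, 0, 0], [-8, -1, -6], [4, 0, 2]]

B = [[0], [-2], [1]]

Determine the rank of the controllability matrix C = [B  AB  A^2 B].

1

AB = [[0], [-4], [2]]
A^2B = [[0], [-8], [4]]
Controllability matrix C = [B  AB  A^2B] = [[0, 0, 0], [-2, -4, -8], [1, 2, 4]]
Every column of C is a scalar multiple of column 1 = [0, -2, 1] (multipliers 1, 2, 4), so the columns span a one-dimensional space.
C ≠ 0, hence rank(C) = 1.
rank(C) = 1 < n = 3, so the pair (A, B) is not completely controllable.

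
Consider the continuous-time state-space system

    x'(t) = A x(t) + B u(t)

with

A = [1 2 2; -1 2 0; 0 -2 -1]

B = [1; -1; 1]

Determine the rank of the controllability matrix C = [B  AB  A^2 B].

AB = [[1], [-3], [1]]
A^2B = [[-3], [-7], [5]]
Controllability matrix C = [B  AB  A^2B] = [[1, 1, -3], [-1, -3, -7], [1, 1, 5]]
det(C) = 1·((-3)·5 - (-7)·1) - 1·((-1)·5 - (-7)·1) + (-3)·((-1)·1 - (-3)·1) = 1·(-8) - 1·2 + (-3)·2 = -16 ≠ 0, so rank(C) = 3.
rank(C) = 3 = n, so the pair (A, B) is completely controllable.

3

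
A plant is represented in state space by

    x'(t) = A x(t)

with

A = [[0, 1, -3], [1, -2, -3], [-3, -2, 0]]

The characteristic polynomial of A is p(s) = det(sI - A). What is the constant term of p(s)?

Expand det(sI - A) for the 3×3 matrix.
p(s) = s^3 + 2s^2 - 16s - 33.
(Check: constant term = det(-A) = (-1)^3 det A = -33; coefficient of s^2 = -tr A = 2.)
The constant term is -33.

-33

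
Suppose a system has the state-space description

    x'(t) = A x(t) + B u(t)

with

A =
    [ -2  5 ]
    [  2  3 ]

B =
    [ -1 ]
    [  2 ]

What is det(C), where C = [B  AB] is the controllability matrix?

AB = [[12], [4]]
Controllability matrix C = [B  AB] = [[-1, 12], [2, 4]]
det(C) = (-1)·4 - 12·2 = -4 - 24 = -28
Since det(C) ≠ 0, rank(C) = 2 and the system is completely controllable.

-28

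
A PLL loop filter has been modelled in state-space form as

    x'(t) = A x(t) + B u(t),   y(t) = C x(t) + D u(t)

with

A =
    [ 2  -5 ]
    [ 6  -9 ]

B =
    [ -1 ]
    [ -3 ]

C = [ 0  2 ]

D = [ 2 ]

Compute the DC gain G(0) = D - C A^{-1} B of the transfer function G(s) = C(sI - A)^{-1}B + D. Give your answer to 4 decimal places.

2.0000

G(0) = C(-A)^{-1}B + D = -C A^{-1} B + D.
det A = 12, so A^{-1} = (1/12)·adj(A) = [[-3/4, 5/12], [-1/2, 1/6]]
A^{-1} B = [-1/2, 0]^T
C A^{-1} B = 0
G(0) = D - C A^{-1} B = 2 - (0) = 2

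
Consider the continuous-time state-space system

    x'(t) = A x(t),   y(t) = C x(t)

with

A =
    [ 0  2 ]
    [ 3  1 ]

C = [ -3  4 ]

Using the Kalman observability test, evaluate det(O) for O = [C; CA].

-42

CA = [[12, -2]]
Observability matrix O = [C; CA] = [[-3, 4], [12, -2]]
det(O) = (-3)·(-2) - 4·12 = 6 - 48 = -42
Since det(O) ≠ 0, rank(O) = 2 and the system is completely observable.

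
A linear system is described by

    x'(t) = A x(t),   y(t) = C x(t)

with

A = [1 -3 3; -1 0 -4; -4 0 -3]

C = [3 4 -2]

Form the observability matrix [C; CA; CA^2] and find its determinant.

-3509

CA = [[7, -9, -1]]
CA^2 = [[20, -21, 60]]
Observability matrix O = [C; CA; CA^2] = [[3, 4, -2], [7, -9, -1], [20, -21, 60]]
Expanding along the first row, det(O) = 3·((-9)·60 - (-1)·(-21)) - 4·(7·60 - (-1)·20) + (-2)·(7·(-21) - (-9)·20) = 3·(-561) - 4·440 + (-2)·33 = -3509
Since det(O) ≠ 0, rank(O) = 3 and the system is completely observable.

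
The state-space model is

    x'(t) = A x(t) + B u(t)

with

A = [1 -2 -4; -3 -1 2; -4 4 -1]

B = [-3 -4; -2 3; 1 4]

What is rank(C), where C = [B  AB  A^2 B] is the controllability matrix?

AB = [[-3, -26], [13, 17], [3, 24]]
A^2B = [[-41, -156], [2, 109], [61, 148]]
Controllability matrix C = [B  AB  A^2B] = [[-3, -4, -3, -26, -41, -156], [-2, 3, 13, 17, 2, 109], [1, 4, 3, 24, 61, 148]]
Take the 3×3 submatrix of C formed by columns 1, 2, 3: [[-3, -4, -3], [-2, 3, 13], [1, 4, 3]]. Its determinant is (-3)·(3·3 - 13·4) - (-4)·((-2)·3 - 13·1) + (-3)·((-2)·4 - 3·1) = (-3)·(-43) - (-4)·(-19) + (-3)·(-11) = 86 ≠ 0.
So rank(C) ≥ 3; since C has 3 rows, rank(C) = 3.
rank(C) = 3 = n, so the pair (A, B) is completely controllable.

3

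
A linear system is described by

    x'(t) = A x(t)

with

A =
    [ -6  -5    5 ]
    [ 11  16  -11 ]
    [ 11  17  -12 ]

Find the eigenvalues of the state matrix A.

det(sI - A) = s^3 - (tr A)s^2 + (M11 + M22 + M33)s - det A, where Mii is the 2×2 principal minor of A obtained by deleting row i and column i.
tr A = (-6) + 16 + (-12) = -2; M11 = 16·(-12) - (-11)·17 = -192 - (-187) = -5; M22 = (-6)·(-12) - 5·11 = 72 - 55 = 17; M33 = (-6)·16 - (-5)·11 = -96 - (-55) = -41; sum of minors = -29.
det A = (-6)·(16·(-12) - (-11)·17) - (-5)·(11·(-12) - (-11)·11) + 5·(11·17 - 16·11) = (-6)·(-5) - (-5)·(-11) + 5·11 = 30.
So p(s) = det(sI - A) = s^3 + 2s^2 - 29s - 30.
Rational-root test: any integer root divides -30. Testing small divisors, s = -1 works: p(-1) = -1 + 2 + 29 + (-30) = 0, so (s + 1) is a factor.
Dividing, p(s) = (s + 1)(s^2 + s - 30).
Factor s^2 + s - 30: two numbers with sum -1 and product -30 are 5 and -6, so s^2 + s - 30 = (s - 5)(s + 6).
Hence p(s) = (s - 5) (s + 1) (s + 6), with roots -6, -1, 5.
At least one eigenvalue has non-negative real part, so the system is not asymptotically stable.

-6, -1, 5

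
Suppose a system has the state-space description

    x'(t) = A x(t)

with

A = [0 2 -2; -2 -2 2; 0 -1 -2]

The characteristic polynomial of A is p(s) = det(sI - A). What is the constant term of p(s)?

12

Expand det(sI - A) for the 3×3 matrix.
p(s) = s^3 + 4s^2 + 10s + 12.
(Check: constant term = det(-A) = (-1)^3 det A = 12; coefficient of s^2 = -tr A = 4.)
The constant term is 12.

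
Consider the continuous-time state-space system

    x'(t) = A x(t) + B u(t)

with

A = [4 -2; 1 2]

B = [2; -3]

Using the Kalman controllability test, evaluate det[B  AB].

34

AB = [[14], [-4]]
Controllability matrix C = [B  AB] = [[2, 14], [-3, -4]]
det(C) = 2·(-4) - 14·(-3) = -8 - (-42) = 34
Since det(C) ≠ 0, rank(C) = 2 and the system is completely controllable.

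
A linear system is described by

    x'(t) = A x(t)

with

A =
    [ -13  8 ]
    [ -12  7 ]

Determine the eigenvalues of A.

det(sI - A) = s^2 - (tr A)s + det A, with tr A = (-13) + 7 = -6 and det A = (-13)·7 - 8·(-12) = -91 - (-96) = 5.
So p(s) = det(sI - A) = s^2 + 6s + 5.
Factor s^2 + 6s + 5: two numbers with sum -6 and product 5 are -1 and -5, so s^2 + 6s + 5 = (s + 1)(s + 5).
Hence p(s) = (s + 1) (s + 5), with roots -5, -1.
All eigenvalues have negative real part, so the system is asymptotically stable.

-5, -1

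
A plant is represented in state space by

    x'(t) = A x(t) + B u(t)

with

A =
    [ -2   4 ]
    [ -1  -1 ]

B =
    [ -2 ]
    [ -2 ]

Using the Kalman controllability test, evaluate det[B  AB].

-16

AB = [[-4], [4]]
Controllability matrix C = [B  AB] = [[-2, -4], [-2, 4]]
det(C) = (-2)·4 - (-4)·(-2) = -8 - 8 = -16
Since det(C) ≠ 0, rank(C) = 2 and the system is completely controllable.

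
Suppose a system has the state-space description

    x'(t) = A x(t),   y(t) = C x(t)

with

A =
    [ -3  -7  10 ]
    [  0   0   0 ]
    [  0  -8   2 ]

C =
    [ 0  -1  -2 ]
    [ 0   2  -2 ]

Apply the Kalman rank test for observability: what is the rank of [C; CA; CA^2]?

2

CA = [[0, 16, -4], [0, 16, -4]]
CA^2 = [[0, 32, -8], [0, 32, -8]]
Observability matrix O = [C; CA; CA^2] = [[0, -1, -2], [0, 2, -2], [0, 16, -4], [0, 16, -4], [0, 32, -8], [0, 32, -8]]
Column 1 of O is identically zero, so rank(O) ≤ 2.
The 2×2 minor from rows 1, 2, columns 2, 3 is (-1)·(-2) - (-2)·2 = 2 - (-4) = 6 ≠ 0, so rank(O) = 2.
rank(O) = 2 < n = 3, so the pair (A, C) is not completely observable.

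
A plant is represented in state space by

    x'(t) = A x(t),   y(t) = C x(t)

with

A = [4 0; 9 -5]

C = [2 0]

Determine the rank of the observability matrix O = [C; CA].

1

CA = [[8, 0]]
Observability matrix O = [C; CA] = [[2, 0], [8, 0]]
Every row of O is a scalar multiple of row 1 = [2, 0] (multipliers 1, 4), so the rows span a one-dimensional space.
O ≠ 0, hence rank(O) = 1.
rank(O) = 1 < n = 2, so the pair (A, C) is not completely observable.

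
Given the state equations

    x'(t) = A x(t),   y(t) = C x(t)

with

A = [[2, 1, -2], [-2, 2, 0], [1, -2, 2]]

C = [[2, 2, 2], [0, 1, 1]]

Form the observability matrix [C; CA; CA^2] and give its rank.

3

CA = [[2, 2, 0], [-1, 0, 2]]
CA^2 = [[0, 6, -4], [0, -5, 6]]
Observability matrix O = [C; CA; CA^2] = [[2, 2, 2], [0, 1, 1], [2, 2, 0], [-1, 0, 2], [0, 6, -4], [0, -5, 6]]
Take the 3×3 submatrix of O formed by rows 1, 2, 3: [[2, 2, 2], [0, 1, 1], [2, 2, 0]]. Its determinant is 2·(1·0 - 1·2) - 2·(0·0 - 1·2) + 2·(0·2 - 1·2) = 2·(-2) - 2·(-2) + 2·(-2) = -4 ≠ 0.
So rank(O) ≥ 3; since O has 3 columns, rank(O) = 3.
rank(O) = 3 = n, so the pair (A, C) is completely observable.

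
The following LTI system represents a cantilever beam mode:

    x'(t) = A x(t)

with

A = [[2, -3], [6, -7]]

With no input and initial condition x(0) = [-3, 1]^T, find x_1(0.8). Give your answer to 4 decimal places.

-2.9823

det(sI - A) = s^2 - (tr A)s + det A, with tr A = 2 + (-7) = -5 and det A = 2·(-7) - (-3)·6 = -14 - (-18) = 4.
So p(s) = det(sI - A) = s^2 + 5s + 4.
Factor s^2 + 5s + 4: two numbers with sum -5 and product 4 are -1 and -4, so s^2 + 5s + 4 = (s + 1)(s + 4).
Hence p(s) = (s + 1) (s + 4), with roots -4, -1.
The eigenvalues -4, -1 are distinct and real, so A is diagonalisable and x(t) = e^{At} x(0) = V diag(e^{λ_i t}) V^{-1} x(0), where the columns of V are the eigenvectors.
λ = -4: A - (-4)I = [[6, -3], [6, -3]]. Row 1 gives 6·v1 + (-3)·v2 = 0, so take v_1 = [1, 2]^T.
λ = -1: A - (-1)I = [[3, -3], [6, -6]]. Row 1 gives 3·v1 + (-3)·v2 = 0, so take v_2 = [1, 1]^T.
V = [v_1 v_2] = [[1, 1], [2, 1]] has det V = -1, so V^{-1} = adj(V)/det V = [[-1, 1], [2, -1]].
Modal coordinates z(0) = V^{-1} x(0): (-1)·(-3) + 1·1 = 4; 2·(-3) + (-1)·1 = -7; so z(0) = [4, -7]^T.
x_1(t) = Σ_i (v_i)_1 · z_i(0) · e^{λ_i t} (row 1 of V times the modal terms).
x_1(0.8) = 1·4·e^{-4·0.8} + 1·(-7)·e^{-1·0.8} = 4·0.040762 + (-7)·0.449329 = -2.9823.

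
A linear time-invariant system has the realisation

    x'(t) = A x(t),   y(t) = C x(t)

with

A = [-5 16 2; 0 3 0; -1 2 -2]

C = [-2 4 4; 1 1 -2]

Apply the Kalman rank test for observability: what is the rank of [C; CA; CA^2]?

2

CA = [[6, -12, -12], [-3, 15, 6]]
CA^2 = [[-18, 36, 36], [9, 9, -18]]
Observability matrix O = [C; CA; CA^2] = [[-2, 4, 4], [1, 1, -2], [6, -12, -12], [-3, 15, 6], [-18, 36, 36], [9, 9, -18]]
The columns c1, c2, c3 of O are linearly dependent: 2·c1 + c3 = 0 (check each entry), so rank(O) ≤ 2.
The 2×2 minor from rows 1, 2, columns 1, 2 is (-2)·1 - 4·1 = -2 - 4 = -6 ≠ 0, so rank(O) = 2.
rank(O) = 2 < n = 3, so the pair (A, C) is not completely observable.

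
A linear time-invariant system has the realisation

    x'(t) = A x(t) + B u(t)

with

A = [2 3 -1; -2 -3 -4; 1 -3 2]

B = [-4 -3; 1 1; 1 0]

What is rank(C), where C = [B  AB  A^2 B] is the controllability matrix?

3

AB = [[-6, -3], [1, 3], [-5, -6]]
A^2B = [[-4, 9], [29, 21], [-19, -24]]
Controllability matrix C = [B  AB  A^2B] = [[-4, -3, -6, -3, -4, 9], [1, 1, 1, 3, 29, 21], [1, 0, -5, -6, -19, -24]]
Take the 3×3 submatrix of C formed by columns 1, 2, 3: [[-4, -3, -6], [1, 1, 1], [1, 0, -5]]. Its determinant is (-4)·(1·(-5) - 1·0) - (-3)·(1·(-5) - 1·1) + (-6)·(1·0 - 1·1) = (-4)·(-5) - (-3)·(-6) + (-6)·(-1) = 8 ≠ 0.
So rank(C) ≥ 3; since C has 3 rows, rank(C) = 3.
rank(C) = 3 = n, so the pair (A, B) is completely controllable.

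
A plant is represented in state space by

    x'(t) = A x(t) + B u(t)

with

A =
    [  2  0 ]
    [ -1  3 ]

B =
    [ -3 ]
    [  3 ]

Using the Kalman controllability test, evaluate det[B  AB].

-18

AB = [[-6], [12]]
Controllability matrix C = [B  AB] = [[-3, -6], [3, 12]]
det(C) = (-3)·12 - (-6)·3 = -36 - (-18) = -18
Since det(C) ≠ 0, rank(C) = 2 and the system is completely controllable.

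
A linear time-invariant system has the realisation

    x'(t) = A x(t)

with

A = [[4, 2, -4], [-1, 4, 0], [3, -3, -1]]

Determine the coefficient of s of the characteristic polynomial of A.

Expand det(sI - A) for the 3×3 matrix.
p(s) = s^3 - 7s^2 + 22s - 18.
(Check: constant term = det(-A) = (-1)^3 det A = -18; coefficient of s^2 = -tr A = -7.)
The coefficient of s is 22.

22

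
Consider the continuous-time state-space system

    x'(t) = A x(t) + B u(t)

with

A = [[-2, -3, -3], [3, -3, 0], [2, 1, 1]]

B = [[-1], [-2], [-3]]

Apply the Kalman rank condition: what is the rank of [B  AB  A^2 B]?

3

AB = [[17], [3], [-7]]
A^2B = [[-22], [42], [30]]
Controllability matrix C = [B  AB  A^2B] = [[-1, 17, -22], [-2, 3, 42], [-3, -7, 30]]
det(C) = (-1)·(3·30 - 42·(-7)) - 17·((-2)·30 - 42·(-3)) + (-22)·((-2)·(-7) - 3·(-3)) = (-1)·384 - 17·66 + (-22)·23 = -2012 ≠ 0, so rank(C) = 3.
rank(C) = 3 = n, so the pair (A, B) is completely controllable.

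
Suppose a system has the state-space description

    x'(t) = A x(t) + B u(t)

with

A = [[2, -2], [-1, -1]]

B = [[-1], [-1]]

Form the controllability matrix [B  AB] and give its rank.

AB = [[0], [2]]
Controllability matrix C = [B  AB] = [[-1, 0], [-1, 2]]
det(C) = (-1)·2 - 0·(-1) = -2 - 0 = -2 ≠ 0, so rank(C) = 2.
rank(C) = 2 = n, so the pair (A, B) is completely controllable.

2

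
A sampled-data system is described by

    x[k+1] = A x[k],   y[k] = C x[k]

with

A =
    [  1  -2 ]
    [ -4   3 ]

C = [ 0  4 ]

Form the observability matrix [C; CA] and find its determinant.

64

CA = [[-16, 12]]
Observability matrix O = [C; CA] = [[0, 4], [-16, 12]]
det(O) = 0·12 - 4·(-16) = 0 - (-64) = 64
Since det(O) ≠ 0, rank(O) = 2 and the system is completely observable.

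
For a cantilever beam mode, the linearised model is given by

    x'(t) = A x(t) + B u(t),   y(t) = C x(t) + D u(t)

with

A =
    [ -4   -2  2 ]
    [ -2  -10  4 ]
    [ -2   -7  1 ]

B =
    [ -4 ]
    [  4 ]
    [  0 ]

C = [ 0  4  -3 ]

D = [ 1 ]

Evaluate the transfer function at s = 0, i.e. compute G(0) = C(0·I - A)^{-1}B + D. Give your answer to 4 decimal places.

G(0) = C(-A)^{-1}B + D = -C A^{-1} B + D.
det A = -72, so A^{-1} = (1/-72)·adj(A) = [[-1/4, 1/6, -1/6], [1/12, 0, -1/6], [1/12, 1/3, -1/2]]
A^{-1} B = [5/3, -1/3, 1]^T
C A^{-1} B = -13/3
G(0) = D - C A^{-1} B = 1 - (-13/3) = 16/3 ≈ 5.3333

5.3333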